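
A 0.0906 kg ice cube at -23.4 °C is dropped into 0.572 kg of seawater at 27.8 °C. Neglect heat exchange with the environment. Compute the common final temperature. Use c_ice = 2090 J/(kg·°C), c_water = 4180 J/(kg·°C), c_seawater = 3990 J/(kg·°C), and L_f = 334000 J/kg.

T_f ≈ 10.8 °C

Energy balance with sensible and latent terms:
warm ice to 0 °C: 0.0906·2090·(0 − (-23.4)) = 4430.9; melt ice: 0.0906·334000 = 30260; meltwater 0→T: 0.0906·4180·T = 378.71 T; seawater cools: 0.572·3990·(T − 27.8) = 2282.3(T − 27.8)
2661 T = 63447 − 34691 = 28756
T ≈ 10.81 °C (positive, so assuming full melt was valid).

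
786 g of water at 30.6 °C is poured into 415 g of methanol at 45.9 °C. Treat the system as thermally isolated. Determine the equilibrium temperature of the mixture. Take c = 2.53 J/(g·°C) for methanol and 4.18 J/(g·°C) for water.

T_f ≈ 34.3 °C

Conservation of energy gives ΣQ = 0:
415×2.53×(T − 45.9) + 786×4.18×(T − 30.6) = 0
1049.9(T − 45.9) + 3285.5(T − 30.6) = 0
(1049.9 + 3285.5) T = 1049.9×45.9 + 3285.5×30.6
T = 148728 / 4335.4 = 34.3 °C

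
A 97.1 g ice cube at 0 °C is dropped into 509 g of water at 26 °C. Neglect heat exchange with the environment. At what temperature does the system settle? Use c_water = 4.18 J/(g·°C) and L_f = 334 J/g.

T_f ≈ 9.0 °C

Heat gained plus heat lost sum to zero:
fusion: m_ice L_f = 97.1×334 = 32431
  warm the meltwater: 405.88 T
  water cools: 509×4.18×(T − 26) = 2127.6(T − 26)
2533.5 T = 55318 − 32431 = 22887
T ≈ 9.03 °C (positive, so assuming full melt was valid).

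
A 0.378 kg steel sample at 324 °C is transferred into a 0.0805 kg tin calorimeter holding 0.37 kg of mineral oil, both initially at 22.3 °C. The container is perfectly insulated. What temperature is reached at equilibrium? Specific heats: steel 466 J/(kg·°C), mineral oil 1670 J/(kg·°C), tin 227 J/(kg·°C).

Setting the total heat transfer to zero:
0.378·466·(T − 324) + 0.37·1670·(T − 22.3) + 0.0805·227·(T − 22.3) = 0
176.15(T − 324) + 617.9(T − 22.3) + 18.27(T − 22.3) = 0
(176.15 + 617.9 + 18.27) T = 176.15·324 + 617.9·22.3 + 18.27·22.3
T = 71259/812.32 ≈ 87.72 °C

T_f ≈ 87.7 °C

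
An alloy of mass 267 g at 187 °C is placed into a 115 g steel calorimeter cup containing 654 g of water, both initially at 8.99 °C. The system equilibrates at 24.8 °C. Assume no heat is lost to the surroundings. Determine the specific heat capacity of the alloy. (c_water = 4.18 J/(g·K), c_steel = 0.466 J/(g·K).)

c ≈ 1.02 J/(g·K)

Let T be the final temperature. ΣQ_i = 0:
267·c·(24.8 − 187) + 654·4.18·(24.8 − 8.99) + 115·0.466·(24.8 − 8.99) = 0
-43307 c = -44067
c = -44067/-43307 ≈ 1.018 J/(g·K)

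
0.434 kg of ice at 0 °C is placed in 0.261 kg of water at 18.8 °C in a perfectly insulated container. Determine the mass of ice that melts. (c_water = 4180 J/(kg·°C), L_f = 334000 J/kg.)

Heat available from the water dropping to 0 °C: 0.261·4180·18.8 = 20510 J.
Melting all 0.434 kg of ice would need 0.434·334000 = 144956 J.
Since 20510 < 144956 J, not all the ice melts; equilibrium is at 0 °C.
m_melt = 20510 / L_f = 0.06141 kg.

m_melted ≈ 0.0614 kg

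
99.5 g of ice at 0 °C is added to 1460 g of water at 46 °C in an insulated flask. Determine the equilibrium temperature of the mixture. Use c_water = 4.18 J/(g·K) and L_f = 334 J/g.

Energy conservation, ΣQ = 0:
melt ice: 99.5×334 = 33233; meltwater 0→T: 99.5×4.18×T = 415.91 T; water cools: 1460×4.18×(T − 46) = 6102.8(T − 46)
6518.7 T = 280729 − 33233 = 247496
T ≈ 37.97 °C — above 0 °C, consistent with complete melting.

T_f ≈ 38.0 °C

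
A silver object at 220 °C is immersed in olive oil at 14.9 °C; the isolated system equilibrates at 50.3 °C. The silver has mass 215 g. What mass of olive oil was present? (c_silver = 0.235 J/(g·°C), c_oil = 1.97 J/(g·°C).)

m ≈ 123 g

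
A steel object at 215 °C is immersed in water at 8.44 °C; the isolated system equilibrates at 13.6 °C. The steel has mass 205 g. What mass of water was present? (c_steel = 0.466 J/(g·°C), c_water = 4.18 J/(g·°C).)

m ≈ 892 g

Taking heat into each body as positive, Σ m c ΔT = 0:
205×0.466×(13.6 − 215) + m×4.18×(13.6 − 8.44) = 0
21.57 m = 19240
m = 19240/21.57 ≈ 892 g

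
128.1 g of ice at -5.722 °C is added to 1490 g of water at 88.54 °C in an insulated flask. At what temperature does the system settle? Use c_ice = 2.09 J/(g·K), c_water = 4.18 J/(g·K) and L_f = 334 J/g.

T_f ≈ 75.0 °C

Heat gained plus heat lost sum to zero:
warm ice to 0 °C: 128.1·2.09·(0 − (-5.722)) = 1531.9; fusion: m_ice L_f = 128.1·334 = 42785; warm the meltwater: 535.46 T; water cools: 1490·4.18·(T − 88.54) = 6228.2(T − 88.54)
6763.7 T = 551445 − 44317 = 507127
T ≈ 74.98 °C — above 0 °C, consistent with complete melting.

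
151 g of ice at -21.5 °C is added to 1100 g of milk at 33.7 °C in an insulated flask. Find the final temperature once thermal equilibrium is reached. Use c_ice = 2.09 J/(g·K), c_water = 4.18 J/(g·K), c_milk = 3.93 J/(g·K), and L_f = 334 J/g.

Sum of m c ΔT and latent-heat terms is zero:
warm ice to 0 °C: 151×2.09×(0 − (-21.5)) = 6785.2; latent heat to melt: 151×334 = 50434; warm the meltwater: 631.18 T; milk: 4323(T − 33.7)
4954.2 T = 145685 − 57219 = 88466
T ≈ 17.86 °C. Since T > 0 °C, the all-ice-melts assumption holds.

T_f ≈ 17.9 °C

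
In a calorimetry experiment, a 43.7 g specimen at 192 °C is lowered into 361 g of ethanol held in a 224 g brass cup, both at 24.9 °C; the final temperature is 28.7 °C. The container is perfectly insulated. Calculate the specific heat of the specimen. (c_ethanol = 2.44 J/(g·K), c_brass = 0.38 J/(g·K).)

Heat gained plus heat lost sum to zero:
43.7·c·(28.7 − 192) + 361·2.44·(28.7 − 24.9) + 224·0.38·(28.7 − 24.9) = 0
-7136.2 c = -3670.6
c = -3670.6/-7136.2 ≈ 0.5144 J/(g·K)

c ≈ 0.514 J/(g·K)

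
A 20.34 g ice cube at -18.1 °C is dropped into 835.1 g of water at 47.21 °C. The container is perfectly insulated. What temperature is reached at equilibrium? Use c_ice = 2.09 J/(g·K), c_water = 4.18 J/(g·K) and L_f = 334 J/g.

T_f ≈ 44.0 °C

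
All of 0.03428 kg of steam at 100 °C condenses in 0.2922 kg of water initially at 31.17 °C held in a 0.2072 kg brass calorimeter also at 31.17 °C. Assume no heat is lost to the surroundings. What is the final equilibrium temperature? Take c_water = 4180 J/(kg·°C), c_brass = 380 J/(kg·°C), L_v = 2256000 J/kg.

Energy conservation, ΣQ = 0:
steam→water at 100 °C releases m L_v = 0.03428×2256000 = 77336
  condensate cools 100→T: 0.03428×4180×(T − 100) = 143.29(T − 100)
  water warms: 0.2922×4180×(T − 31.17) = 1221.4(T − 31.17)
  brass cup: 0.2072×380×(T − 31.17) = 78.74(T − 31.17)
1443.4 T = 77336 + 14329 + 40525 = 132190
T ≈ 91.58 °C (< 100 °C, so full condensation is consistent).

T_f ≈ 91.6 °C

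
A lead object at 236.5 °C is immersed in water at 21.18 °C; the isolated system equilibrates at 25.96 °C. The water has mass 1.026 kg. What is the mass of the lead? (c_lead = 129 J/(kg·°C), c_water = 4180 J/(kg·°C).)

m ≈ 0.755 kg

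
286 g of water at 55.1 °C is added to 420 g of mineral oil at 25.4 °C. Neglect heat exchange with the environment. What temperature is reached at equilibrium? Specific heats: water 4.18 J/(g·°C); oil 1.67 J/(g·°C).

T_f ≈ 44.1 °C

Taking heat into each body as positive, Σ m c ΔT = 0:
286×4.18×(T − 55.1) + 420×1.67×(T − 25.4) = 0
(1195.5 + 701.4) T = 1195.5×55.1 + 701.4×25.4
T ≈ 44.12 °C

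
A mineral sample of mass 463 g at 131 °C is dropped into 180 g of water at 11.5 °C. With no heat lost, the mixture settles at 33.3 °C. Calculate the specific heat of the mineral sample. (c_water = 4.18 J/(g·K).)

m_s c (T_s − T_f) = m_water c_water (T_f − T_0):
463·c·(131 − 33.3) = 180·4.18·(33.3 − 11.5)
45235 c = 16402  ⇒  c ≈ 0.3626 J/(g·K)

c ≈ 0.363 J/(g·K)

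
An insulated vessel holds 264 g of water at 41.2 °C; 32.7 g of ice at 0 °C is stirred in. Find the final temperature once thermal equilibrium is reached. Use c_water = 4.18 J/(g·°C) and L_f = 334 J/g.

T_f ≈ 27.9 °C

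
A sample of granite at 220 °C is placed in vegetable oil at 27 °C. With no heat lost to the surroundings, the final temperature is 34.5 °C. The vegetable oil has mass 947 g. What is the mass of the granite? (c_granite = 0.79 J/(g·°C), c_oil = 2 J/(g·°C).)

Heat lost by the granite = heat gained by the oil:
m·0.79·(220 − 34.5) = 947·2·(34.5 − 27)
146.55 m = 14205  ⇒  m ≈ 96.93 g

m ≈ 96.9 g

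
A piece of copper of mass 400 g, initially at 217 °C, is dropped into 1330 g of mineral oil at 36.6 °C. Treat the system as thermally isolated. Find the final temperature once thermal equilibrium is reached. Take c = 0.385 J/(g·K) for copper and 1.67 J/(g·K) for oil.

|Q_copper| = |Q_oil|:
400×0.385×(217 − T) = 1330×1.67×(T − 36.6)
154(217 − T) = 2221.1(T − 36.6)
2375.1 T = 114710  ⇒  T ≈ 48.30 °C

T_f ≈ 48.3 °C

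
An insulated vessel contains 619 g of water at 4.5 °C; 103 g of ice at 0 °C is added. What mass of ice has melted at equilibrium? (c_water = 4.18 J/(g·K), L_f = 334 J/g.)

m_melted ≈ 34.9 g

Heat available from the water dropping to 0 °C: 619×4.18×4.5 = 11643 J.
Melting all 103 g of ice would need 103×334 = 34402 J.
Since 11643 < 34402 J, not all the ice melts; equilibrium is at 0 °C.
Mass melted = 11643/334 ≈ 34.86 g.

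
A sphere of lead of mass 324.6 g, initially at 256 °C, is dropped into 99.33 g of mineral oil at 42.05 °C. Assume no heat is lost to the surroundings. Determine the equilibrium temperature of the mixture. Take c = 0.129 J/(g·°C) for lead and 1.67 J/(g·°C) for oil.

Net heat exchanged in the isolated system is zero:
324.6*0.129*(T − 256) + 99.33*1.67*(T − 42.05) = 0
207.75 T = 17695
T = 17695/207.75 ≈ 85.17 °C

T_f ≈ 85.2 °C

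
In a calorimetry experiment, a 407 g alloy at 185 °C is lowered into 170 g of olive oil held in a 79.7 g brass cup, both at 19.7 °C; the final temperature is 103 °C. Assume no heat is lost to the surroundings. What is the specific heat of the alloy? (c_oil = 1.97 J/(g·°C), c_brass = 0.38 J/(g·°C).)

c ≈ 0.911 J/(g·°C)

Energy conservation, ΣQ = 0:
407·c·(103 − 185) + 170·1.97·(103 − 19.7) + 79.7·0.38·(103 − 19.7) = 0
-33374 c = -30420
c = -30420/-33374 ≈ 0.9115 J/(g·°C)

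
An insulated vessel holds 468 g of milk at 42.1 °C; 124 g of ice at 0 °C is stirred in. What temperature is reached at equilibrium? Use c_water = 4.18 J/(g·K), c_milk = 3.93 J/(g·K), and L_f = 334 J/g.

T_f ≈ 15.3 °C

Heat gained plus heat lost sum to zero:
melt ice: 124·334 = 41416
  meltwater 0→T: 124·4.18·T = 518.32 T
  milk: 1839.2(T − 42.1)
2357.6 T = 77432 − 41416 = 36016
T ≈ 15.28 °C. Since T > 0 °C, the all-ice-melts assumption holds.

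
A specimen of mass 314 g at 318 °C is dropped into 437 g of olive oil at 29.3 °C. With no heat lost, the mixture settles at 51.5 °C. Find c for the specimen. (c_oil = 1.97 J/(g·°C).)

c ≈ 0.228 J/(g·°C)

m_s c (T_s − T_f) = m_oil c_oil (T_f − T_0):
314×c×(318 − 51.5) = 437×1.97×(51.5 − 29.3)
83681 c = 19112  ⇒  c ≈ 0.2284 J/(g·°C)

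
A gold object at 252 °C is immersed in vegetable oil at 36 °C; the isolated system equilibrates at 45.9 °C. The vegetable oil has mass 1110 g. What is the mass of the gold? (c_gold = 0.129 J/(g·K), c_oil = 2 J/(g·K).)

m ≈ 827 g

Heat lost by the gold = heat gained by the oil:
m·0.129·(252 − 45.9) = 1110·2·(45.9 − 36)
26.59 m = 21978  ⇒  m ≈ 826.6 g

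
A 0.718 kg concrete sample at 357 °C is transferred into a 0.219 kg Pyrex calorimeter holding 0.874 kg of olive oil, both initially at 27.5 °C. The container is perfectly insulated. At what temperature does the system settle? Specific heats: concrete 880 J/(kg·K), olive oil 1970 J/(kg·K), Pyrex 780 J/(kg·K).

T_f = Σ m_i c_i T_i / Σ m_i c_i:
T_f = (631.84×357 + 1721.8×27.5 + 170.82×27.5) / (631.84 + 1721.8 + 170.82)
    = 277613 / 2524.4 ≈ 109.97 °C

T_f ≈ 110.0 °C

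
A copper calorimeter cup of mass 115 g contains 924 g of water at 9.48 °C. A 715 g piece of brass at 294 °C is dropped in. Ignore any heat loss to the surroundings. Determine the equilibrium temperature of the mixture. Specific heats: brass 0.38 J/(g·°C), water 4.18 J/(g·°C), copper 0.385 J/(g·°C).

T_f ≈ 28.0 °C

Let T be the final temperature. ΣQ_i = 0:
715*0.38*(T − 294) + 924*4.18*(T − 9.48) + 115*0.385*(T − 9.48) = 0
4178.3 T = 116914
T = 116914/4178.3 ≈ 27.98 °C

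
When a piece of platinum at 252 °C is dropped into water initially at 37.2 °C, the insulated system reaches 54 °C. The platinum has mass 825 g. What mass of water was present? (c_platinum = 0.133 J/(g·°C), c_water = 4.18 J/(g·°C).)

Conservation of energy gives ΣQ = 0:
825·0.133·(54 − 252) + m·4.18·(54 − 37.2) = 0
70.22 m = 21726
m = 21726/70.22 ≈ 309.4 g

m ≈ 309 g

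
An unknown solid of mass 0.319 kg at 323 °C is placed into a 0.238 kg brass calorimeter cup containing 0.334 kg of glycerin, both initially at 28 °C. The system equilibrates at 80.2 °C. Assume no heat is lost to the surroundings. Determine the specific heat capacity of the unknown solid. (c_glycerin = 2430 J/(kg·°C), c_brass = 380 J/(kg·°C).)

c ≈ 608 J/(kg·°C)

Heat gained plus heat lost sum to zero:
0.319×c×(80.2 − 323) + 0.334×2430×(80.2 − 28) + 0.238×380×(80.2 − 28) = 0
-77.45 c = -47088
c = -47088/-77.45 ≈ 607.9 J/(kg·°C)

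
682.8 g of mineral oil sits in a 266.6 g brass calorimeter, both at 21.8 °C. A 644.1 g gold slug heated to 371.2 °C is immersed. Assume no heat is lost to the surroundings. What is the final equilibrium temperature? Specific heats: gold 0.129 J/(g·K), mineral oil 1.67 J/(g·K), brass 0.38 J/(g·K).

Net heat exchanged in the isolated system is zero:
644.1×0.129×(T − 371.2) + 682.8×1.67×(T − 21.8) + 266.6×0.38×(T − 21.8) = 0
83.09(T − 371.2) + 1140.3(T − 21.8) + 101.31(T − 21.8) = 0
(83.09 + 1140.3 + 101.31) T = 83.09×371.2 + 1140.3×21.8 + 101.31×21.8
T = 57909/1324.7 ≈ 43.72 °C

T_f ≈ 43.7 °C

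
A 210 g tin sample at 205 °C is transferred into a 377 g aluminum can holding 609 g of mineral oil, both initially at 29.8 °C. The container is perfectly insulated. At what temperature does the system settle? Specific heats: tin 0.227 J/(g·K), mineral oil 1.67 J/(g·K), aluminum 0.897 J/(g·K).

T_f ≈ 35.8 °C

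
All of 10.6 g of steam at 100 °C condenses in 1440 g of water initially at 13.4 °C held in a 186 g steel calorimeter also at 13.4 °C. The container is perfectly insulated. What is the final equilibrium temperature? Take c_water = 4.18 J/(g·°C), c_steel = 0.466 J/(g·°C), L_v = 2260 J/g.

Energy conservation, ΣQ = 0:
latent heat released on condensation: 10.6×2260 = 23956
  condensate cools 100→T: 10.6×4.18×(T − 100) = 44.31(T − 100)
  original water: 6019.2(T − 13.4)
  steel cup: 186×0.466×(T − 13.4) = 86.68(T − 13.4)
6150.2 T = 23956 + 4430.8 + 81819 = 110206
T ≈ 17.92 °C — below 100 °C, confirming all the steam condensed.

T_f ≈ 17.9 °C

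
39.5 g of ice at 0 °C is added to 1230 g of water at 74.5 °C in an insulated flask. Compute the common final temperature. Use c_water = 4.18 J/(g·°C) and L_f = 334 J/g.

Heat gained plus heat lost sum to zero:
fusion: m_ice L_f = 39.5×334 = 13193; meltwater 0→T: 39.5×4.18×T = 165.11 T; water cools: 1230×4.18×(T − 74.5) = 5141.4(T − 74.5)
5306.5 T = 383034 − 13193 = 369841
T ≈ 69.70 °C (positive, so assuming full melt was valid).

T_f ≈ 69.7 °C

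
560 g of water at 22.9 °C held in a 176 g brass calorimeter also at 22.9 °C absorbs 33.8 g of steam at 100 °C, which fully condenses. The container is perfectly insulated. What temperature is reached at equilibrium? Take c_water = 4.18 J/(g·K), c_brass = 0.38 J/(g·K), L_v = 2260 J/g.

Sum of m c ΔT and latent-heat terms is zero:
latent heat released on condensation: 33.8×2260 = 76388; condensed water 100 °C→T: 141.28(T − 100); water warms: 560×4.18×(T − 22.9) = 2340.8(T − 22.9); cup: 66.88(T − 22.9)
2549 T = 76388 + 14128 + 55136 = 145652
T ≈ 57.14 °C — below 100 °C, confirming all the steam condensed.

T_f ≈ 57.1 °C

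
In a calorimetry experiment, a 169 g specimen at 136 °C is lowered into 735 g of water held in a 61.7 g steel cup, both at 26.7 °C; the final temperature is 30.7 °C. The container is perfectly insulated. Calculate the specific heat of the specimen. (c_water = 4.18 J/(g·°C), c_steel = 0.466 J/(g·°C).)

c ≈ 0.697 J/(g·°C)

Energy conservation, ΣQ = 0:
169×c×(30.7 − 136) + 735×4.18×(30.7 − 26.7) + 61.7×0.466×(30.7 − 26.7) = 0
-17796 c = -12404
c = -12404/-17796 ≈ 0.697 J/(g·°C)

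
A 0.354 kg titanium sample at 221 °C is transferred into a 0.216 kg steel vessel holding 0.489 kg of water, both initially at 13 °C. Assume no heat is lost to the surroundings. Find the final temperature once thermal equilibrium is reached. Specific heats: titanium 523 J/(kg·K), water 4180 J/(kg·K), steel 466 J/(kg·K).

T_f is the heat-capacity-weighted average of the initial temperatures:
T_f = (185.14·221 + 2044·13 + 100.66·13) / (185.14 + 2044 + 100.66)
    = 68797 / 2329.8 ≈ 29.53 °C

T_f ≈ 29.5 °C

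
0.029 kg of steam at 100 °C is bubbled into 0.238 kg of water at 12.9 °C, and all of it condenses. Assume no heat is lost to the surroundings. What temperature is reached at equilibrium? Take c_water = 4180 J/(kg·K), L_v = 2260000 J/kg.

T_f ≈ 81.1 °C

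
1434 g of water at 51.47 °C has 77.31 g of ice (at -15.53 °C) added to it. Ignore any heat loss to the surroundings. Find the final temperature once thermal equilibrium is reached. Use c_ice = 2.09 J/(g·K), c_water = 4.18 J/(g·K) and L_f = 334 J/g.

T_f ≈ 44.4 °C

Energy balance with sensible and latent terms:
ice -15.53→0 °C: 77.31·2.09·15.53 = 2509.3
  melt ice: 77.31·334 = 25822
  warm the meltwater: 323.16 T
  water: 5994.1(T − 51.47)
6317.3 T = 308517 − 28331 = 280187
T ≈ 44.35 °C. Since T > 0 °C, the all-ice-melts assumption holds.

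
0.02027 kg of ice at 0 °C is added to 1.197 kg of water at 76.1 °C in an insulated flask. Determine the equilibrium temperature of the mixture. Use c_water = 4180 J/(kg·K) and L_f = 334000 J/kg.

Net heat exchanged in the isolated system is zero:
melt ice: 0.02027·334000 = 6770.2; meltwater 0→T: 0.02027·4180·T = 84.73 T; water cools: 1.197·4180·(T − 76.1) = 5003.5(T − 76.1)
5088.2 T = 380763 − 6770.2 = 373993
T ≈ 73.50 °C — above 0 °C, consistent with complete melting.

T_f ≈ 73.5 °C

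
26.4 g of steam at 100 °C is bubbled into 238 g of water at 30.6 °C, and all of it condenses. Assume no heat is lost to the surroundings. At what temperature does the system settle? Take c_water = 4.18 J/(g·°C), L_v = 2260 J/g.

T_f ≈ 91.5 °C

Let T be the final temperature. ΣQ_i = 0:
steam→water at 100 °C releases m L_v = 26.4·2260 = 59664; condensed water 100 °C→T: 110.35(T − 100); water warms: 238·4.18·(T − 30.6) = 994.84(T − 30.6)
1105.2 T = 59664 + 11035 + 30442 = 101141
T ≈ 91.51 °C, under the boiling point, so the assumption holds.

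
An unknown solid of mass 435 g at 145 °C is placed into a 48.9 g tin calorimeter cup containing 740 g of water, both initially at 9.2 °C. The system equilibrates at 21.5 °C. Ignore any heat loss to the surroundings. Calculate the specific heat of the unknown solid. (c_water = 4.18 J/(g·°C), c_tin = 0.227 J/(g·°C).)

Net heat exchanged in the isolated system is zero:
435×c×(21.5 − 145) + 740×4.18×(21.5 − 9.2) + 48.9×0.227×(21.5 − 9.2) = 0
-53722 c = -38183
c = -38183/-53722 ≈ 0.7107 J/(g·°C)

c ≈ 0.711 J/(g·°C)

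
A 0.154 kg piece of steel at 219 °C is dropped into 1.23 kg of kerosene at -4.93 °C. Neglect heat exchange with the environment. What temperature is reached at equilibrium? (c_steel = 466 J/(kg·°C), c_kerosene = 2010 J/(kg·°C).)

Energy conservation, ΣQ = 0:
0.154·466·(T − 219) + 1.23·2010·(T − (-4.93)) = 0
(71.76 + 2472.3) T = 71.76·219 + 2472.3·(-4.93)
T = 3527.9/2544.1 ≈ 1.39 °C

T_f ≈ 1.4 °C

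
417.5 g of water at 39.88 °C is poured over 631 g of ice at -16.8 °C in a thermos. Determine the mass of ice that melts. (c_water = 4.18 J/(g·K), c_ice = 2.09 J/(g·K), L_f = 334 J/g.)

m_melted ≈ 142 g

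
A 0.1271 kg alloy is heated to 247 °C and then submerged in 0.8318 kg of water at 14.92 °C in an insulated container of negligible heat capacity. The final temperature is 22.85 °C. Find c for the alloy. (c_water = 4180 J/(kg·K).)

m_s c (T_s − T_f) = m_water c_water (T_f − T_0):
0.1271·c·(247 − 22.85) = 0.8318·4180·(22.85 − 14.92)
28.49 c = 27572  ⇒  c ≈ 967.8 J/(kg·K)

c ≈ 968 J/(kg·K)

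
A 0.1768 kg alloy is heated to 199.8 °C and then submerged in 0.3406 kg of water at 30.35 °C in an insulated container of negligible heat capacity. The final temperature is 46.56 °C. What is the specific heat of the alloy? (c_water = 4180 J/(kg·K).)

c ≈ 852 J/(kg·K)

Heat lost by the alloy = heat gained by the water:
0.1768·c·(199.8 − 46.56) = 0.3406·4180·(46.56 − 30.35)
27.09 c = 23078  ⇒  c ≈ 851.8 J/(kg·K)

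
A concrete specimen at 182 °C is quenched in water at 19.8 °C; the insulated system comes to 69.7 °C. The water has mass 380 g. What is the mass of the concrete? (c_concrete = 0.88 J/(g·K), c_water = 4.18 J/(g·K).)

Net heat exchanged in the isolated system is zero:
m·0.88·(69.7 − 182) + 380·4.18·(69.7 − 19.8) = 0
-98.82 m = -79261
m = -79261/-98.82 ≈ 802 g

m ≈ 802 g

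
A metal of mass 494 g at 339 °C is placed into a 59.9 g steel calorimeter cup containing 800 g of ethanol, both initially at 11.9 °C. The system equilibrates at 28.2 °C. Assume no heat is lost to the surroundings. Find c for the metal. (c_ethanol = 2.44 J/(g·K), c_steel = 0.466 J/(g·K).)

c ≈ 0.21 J/(g·K)

Heat gained plus heat lost sum to zero:
494·c·(28.2 − 339) + 800·2.44·(28.2 − 11.9) + 59.9·0.466·(28.2 − 11.9) = 0
-153535 c = -32273
c = -32273/-153535 ≈ 0.2102 J/(g·K)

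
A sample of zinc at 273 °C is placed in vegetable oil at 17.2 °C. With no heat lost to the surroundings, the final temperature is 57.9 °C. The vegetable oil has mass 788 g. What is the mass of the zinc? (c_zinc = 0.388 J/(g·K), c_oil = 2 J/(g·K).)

m ≈ 769 g

Heat lost by the zinc = heat gained by the oil:
m×0.388×(273 − 57.9) = 788×2×(57.9 − 17.2)
83.46 m = 64143  ⇒  m ≈ 768.6 g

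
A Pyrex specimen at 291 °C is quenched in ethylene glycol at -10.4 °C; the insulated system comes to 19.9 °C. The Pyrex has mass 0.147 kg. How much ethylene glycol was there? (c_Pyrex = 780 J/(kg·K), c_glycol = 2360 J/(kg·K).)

|Q_Pyrex| = |Q_glycol|:
0.147·780·(291 − 19.9) = m·2360·(19.9 − (-10.4))
71508 m = 31084  ⇒  m ≈ 0.4347 kg

m ≈ 0.435 kg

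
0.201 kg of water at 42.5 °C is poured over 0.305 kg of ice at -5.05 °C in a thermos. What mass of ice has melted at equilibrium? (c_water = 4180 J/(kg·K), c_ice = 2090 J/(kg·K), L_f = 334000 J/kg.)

Heat available from the water dropping to 0 °C: 0.201×4180×42.5 = 35708 J.
Of that, 0.305×2090×5.05 = 3219.1 J goes to bring the ice to 0 °C, leaving 32489 J.
Melting all 0.305 kg of ice would need 0.305×334000 = 101870 J.
Since 32489 < 101870 J, not all the ice melts; equilibrium is at 0 °C.
m_melted×334000 = 32489  ⇒  m_melted ≈ 0.09727 kg.

m_melted ≈ 0.0973 kg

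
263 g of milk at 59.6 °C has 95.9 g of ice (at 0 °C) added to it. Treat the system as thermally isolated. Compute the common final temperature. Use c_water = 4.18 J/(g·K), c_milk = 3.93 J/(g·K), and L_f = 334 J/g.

Heat gained plus heat lost sum to zero:
latent heat to melt: 95.9·334 = 32031; warm the meltwater: 400.86 T; milk cools: 263·3.93·(T − 59.6) = 1033.6(T − 59.6)
1434.5 T = 61602 − 32031 = 29571
T ≈ 20.62 °C — above 0 °C, consistent with complete melting.

T_f ≈ 20.6 °C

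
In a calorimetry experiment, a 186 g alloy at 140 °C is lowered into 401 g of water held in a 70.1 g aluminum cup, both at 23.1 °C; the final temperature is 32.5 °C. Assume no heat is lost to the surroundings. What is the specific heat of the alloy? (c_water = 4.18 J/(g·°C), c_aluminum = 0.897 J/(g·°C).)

Setting the total heat transfer to zero:
186·c·(32.5 − 140) + 401·4.18·(32.5 − 23.1) + 70.1·0.897·(32.5 − 23.1) = 0
-19995 c = -16347
c = -16347/-19995 ≈ 0.8176 J/(g·°C)

c ≈ 0.818 J/(g·°C)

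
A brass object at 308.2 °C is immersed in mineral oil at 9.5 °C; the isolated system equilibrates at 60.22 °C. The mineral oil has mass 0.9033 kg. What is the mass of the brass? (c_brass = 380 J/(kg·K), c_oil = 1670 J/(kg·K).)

Heat lost by the brass = heat gained by the oil:
m×380×(308.2 − 60.22) = 0.9033×1670×(60.22 − 9.5)
94232 m = 76512  ⇒  m ≈ 0.8119 kg

m ≈ 0.812 kg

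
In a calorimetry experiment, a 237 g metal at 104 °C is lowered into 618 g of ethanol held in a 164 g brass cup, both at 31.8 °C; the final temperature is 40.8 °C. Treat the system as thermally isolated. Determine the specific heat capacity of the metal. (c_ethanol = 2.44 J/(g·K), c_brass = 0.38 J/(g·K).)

Let T be the final temperature. ΣQ_i = 0:
237·c·(40.8 − 104) + 618·2.44·(40.8 − 31.8) + 164·0.38·(40.8 − 31.8) = 0
-14978 c = -14132
c = -14132/-14978 ≈ 0.9435 J/(g·K)

c ≈ 0.944 J/(g·K)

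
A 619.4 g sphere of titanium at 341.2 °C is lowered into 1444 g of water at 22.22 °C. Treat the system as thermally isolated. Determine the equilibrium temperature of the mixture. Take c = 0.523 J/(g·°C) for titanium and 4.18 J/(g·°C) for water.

T_f ≈ 38.5 °C

Net heat exchanged in the isolated system is zero:
619.4*0.523*(T − 341.2) + 1444*4.18*(T − 22.22) = 0
323.95(T − 341.2) + 6035.9(T − 22.22) = 0
6359.9 T = 244649
T ≈ 38.47 °C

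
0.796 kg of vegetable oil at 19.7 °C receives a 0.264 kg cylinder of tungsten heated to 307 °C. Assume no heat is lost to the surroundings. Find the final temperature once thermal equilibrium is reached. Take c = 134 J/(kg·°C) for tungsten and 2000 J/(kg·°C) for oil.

Heat lost by the tungsten equals heat gained by the oil:
0.264×134×(307 − T) = 0.796×2000×(T − 19.7)
35.38(307 − T) = 1592(T − 19.7)
1627.4 T = 42223  ⇒  T ≈ 25.95 °C

T_f ≈ 25.9 °C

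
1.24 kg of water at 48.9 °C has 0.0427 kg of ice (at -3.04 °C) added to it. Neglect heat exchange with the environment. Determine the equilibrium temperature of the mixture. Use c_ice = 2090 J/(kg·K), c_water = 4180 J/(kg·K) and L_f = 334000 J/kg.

T_f ≈ 44.6 °C

Energy balance with sensible and latent terms:
warm ice to 0 °C: 0.0427×2090×(0 − (-3.04)) = 271.3
  melt ice: 0.0427×334000 = 14262
  meltwater 0→T: 0.0427×4180×T = 178.49 T
  water: 5183.2(T − 48.9)
5361.7 T = 253458 − 14533 = 238925
T ≈ 44.56 °C. Since T > 0 °C, the all-ice-melts assumption holds.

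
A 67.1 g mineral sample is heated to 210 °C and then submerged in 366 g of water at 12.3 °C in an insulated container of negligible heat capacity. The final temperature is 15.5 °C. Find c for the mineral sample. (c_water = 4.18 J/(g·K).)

Heat lost by the mineral sample = heat gained by the water:
67.1·c·(210 − 15.5) = 366·4.18·(15.5 − 12.3)
13051 c = 4895.6  ⇒  c ≈ 0.3751 J/(g·K)

c ≈ 0.375 J/(g·K)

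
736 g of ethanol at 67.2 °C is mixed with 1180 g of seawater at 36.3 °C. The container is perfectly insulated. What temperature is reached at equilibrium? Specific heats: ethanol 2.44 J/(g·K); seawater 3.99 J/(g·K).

T_f ≈ 44.8 °C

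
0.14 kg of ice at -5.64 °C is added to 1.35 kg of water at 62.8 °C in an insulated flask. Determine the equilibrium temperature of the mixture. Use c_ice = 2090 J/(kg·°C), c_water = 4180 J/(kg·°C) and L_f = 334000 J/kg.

T_f ≈ 49.1 °C

Heat gained plus heat lost sum to zero:
warm ice to 0 °C: 0.14·2090·(0 − (-5.64)) = 1650.3
  latent heat to melt: 0.14·334000 = 46760
  warm the meltwater: 585.2 T
  water cools: 1.35·4180·(T − 62.8) = 5643(T − 62.8)
6228.2 T = 354380 − 48410 = 305970
T ≈ 49.13 °C (positive, so assuming full melt was valid).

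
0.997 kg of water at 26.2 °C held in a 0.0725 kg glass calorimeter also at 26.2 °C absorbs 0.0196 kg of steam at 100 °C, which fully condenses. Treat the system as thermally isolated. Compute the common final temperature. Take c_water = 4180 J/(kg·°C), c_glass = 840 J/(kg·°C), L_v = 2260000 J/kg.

Net heat exchanged in the isolated system is zero:
steam→water at 100 °C releases m L_v = 0.0196·2260000 = 44296
  condensate cools 100→T: 0.0196·4180·(T − 100) = 81.93(T − 100)
  water warms: 0.997·4180·(T − 26.2) = 4167.5(T − 26.2)
  glass cup: 0.0725·840·(T − 26.2) = 60.9(T − 26.2)
4310.3 T = 44296 + 8192.8 + 110783 = 163272
T ≈ 37.88 °C — below 100 °C, confirming all the steam condensed.

T_f ≈ 37.9 °C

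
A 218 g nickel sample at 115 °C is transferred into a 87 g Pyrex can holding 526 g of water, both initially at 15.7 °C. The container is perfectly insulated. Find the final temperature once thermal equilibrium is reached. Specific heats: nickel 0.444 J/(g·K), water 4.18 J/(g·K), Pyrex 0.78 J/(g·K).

T_f = Σ m_i c_i T_i / Σ m_i c_i:
T_f = (96.79×115 + 2198.7×15.7 + 67.86×15.7) / (96.79 + 2198.7 + 67.86)
    = 46716 / 2363.3 ≈ 19.77 °C

T_f ≈ 19.8 °C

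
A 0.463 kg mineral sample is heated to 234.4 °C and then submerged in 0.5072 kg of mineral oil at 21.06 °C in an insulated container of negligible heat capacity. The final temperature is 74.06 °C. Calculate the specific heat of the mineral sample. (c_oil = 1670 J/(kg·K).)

Heat lost by the mineral sample = heat gained by the oil:
0.463×c×(234.4 − 74.06) = 0.5072×1670×(74.06 − 21.06)
74.24 c = 44892  ⇒  c ≈ 604.7 J/(kg·K)

c ≈ 605 J/(kg·K)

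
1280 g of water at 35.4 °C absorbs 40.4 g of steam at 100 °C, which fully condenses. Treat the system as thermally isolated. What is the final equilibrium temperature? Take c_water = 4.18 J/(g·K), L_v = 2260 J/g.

T_f ≈ 53.9 °C

Let T be the final temperature. ΣQ_i = 0:
condense steam: −40.4×2260 = −91304
  condensed water 100 °C→T: 168.87(T − 100)
  original water: 5350.4(T − 35.4)
5519.3 T = 91304 + 16887 + 189404 = 297595
T ≈ 53.92 °C, under the boiling point, so the assumption holds.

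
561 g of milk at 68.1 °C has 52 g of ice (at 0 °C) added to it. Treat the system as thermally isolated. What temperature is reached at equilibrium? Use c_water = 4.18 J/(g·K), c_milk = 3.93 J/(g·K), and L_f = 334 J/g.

T_f ≈ 54.8 °C

Energy balance with sensible and latent terms:
fusion: m_ice L_f = 52·334 = 17368; warm the meltwater: 217.36 T; milk cools: 561·3.93·(T − 68.1) = 2204.7(T − 68.1)
2422.1 T = 150142 − 17368 = 132774
T ≈ 54.82 °C (positive, so assuming full melt was valid).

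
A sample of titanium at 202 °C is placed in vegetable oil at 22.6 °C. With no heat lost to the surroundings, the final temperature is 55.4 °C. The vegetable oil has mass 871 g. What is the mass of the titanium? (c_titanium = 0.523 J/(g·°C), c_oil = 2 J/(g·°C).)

Heat lost by the titanium = heat gained by the oil:
m×0.523×(202 − 55.4) = 871×2×(55.4 − 22.6)
76.67 m = 57138  ⇒  m ≈ 745.2 g

m ≈ 745 g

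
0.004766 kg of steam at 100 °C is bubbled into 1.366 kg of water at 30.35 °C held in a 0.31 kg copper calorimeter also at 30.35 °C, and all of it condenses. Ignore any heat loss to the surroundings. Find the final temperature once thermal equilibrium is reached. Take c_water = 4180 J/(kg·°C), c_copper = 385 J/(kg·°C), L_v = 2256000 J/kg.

T_f ≈ 32.4 °C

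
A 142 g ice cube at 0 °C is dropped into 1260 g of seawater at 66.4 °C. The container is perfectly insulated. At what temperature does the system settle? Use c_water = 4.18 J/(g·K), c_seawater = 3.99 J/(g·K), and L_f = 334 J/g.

Taking heat into each body as positive, Σ m c ΔT = 0:
fusion: m_ice L_f = 142×334 = 47428; meltwater 0→T: 142×4.18×T = 593.56 T; seawater cools: 1260×3.99×(T − 66.4) = 5027.4(T − 66.4)
5621 T = 333819 − 47428 = 286391
T ≈ 50.95 °C (positive, so assuming full melt was valid).

T_f ≈ 51.0 °C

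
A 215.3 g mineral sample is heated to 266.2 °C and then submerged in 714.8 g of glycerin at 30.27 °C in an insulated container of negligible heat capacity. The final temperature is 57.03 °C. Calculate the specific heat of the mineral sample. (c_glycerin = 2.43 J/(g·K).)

Conservation of energy gives ΣQ = 0:
215.3·c·(57.03 − 266.2) + 714.8·2.43·(57.03 − 30.27) = 0
-45034 c = -46481
c = -46481/-45034 ≈ 1.032 J/(g·K)

c ≈ 1.03 J/(g·K)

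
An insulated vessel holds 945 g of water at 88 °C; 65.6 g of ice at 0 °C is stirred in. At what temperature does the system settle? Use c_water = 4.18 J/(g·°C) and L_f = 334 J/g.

T_f ≈ 77.1 °C

Energy conservation, ΣQ = 0:
fusion: m_ice L_f = 65.6·334 = 21910
  meltwater 0→T: 65.6·4.18·T = 274.21 T
  water: 3950.1(T − 88)
4224.3 T = 347609 − 21910 = 325698
T ≈ 77.10 °C — above 0 °C, consistent with complete melting.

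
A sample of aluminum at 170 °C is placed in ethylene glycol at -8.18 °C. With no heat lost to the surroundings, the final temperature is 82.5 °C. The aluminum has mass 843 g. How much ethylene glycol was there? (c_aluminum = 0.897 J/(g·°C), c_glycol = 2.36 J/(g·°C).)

m ≈ 309 g

Conservation of energy gives ΣQ = 0:
843×0.897×(82.5 − 170) + m×2.36×(82.5 − (-8.18)) = 0
214 m = 66165
m = 66165/214 ≈ 309.2 g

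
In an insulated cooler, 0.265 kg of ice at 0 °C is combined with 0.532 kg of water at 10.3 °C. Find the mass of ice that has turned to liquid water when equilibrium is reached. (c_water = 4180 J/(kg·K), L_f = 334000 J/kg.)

Water can give up m c ΔT = 0.532·4180·10.3 = 22905 J before reaching 0 °C.
Melting all 0.265 kg of ice would need 0.265·334000 = 88510 J.
That's not enough to melt it all — equilibrium is at 0 °C with ice remaining.
m_melt = 22905 / L_f = 0.06858 kg.

m_melted ≈ 0.0686 kg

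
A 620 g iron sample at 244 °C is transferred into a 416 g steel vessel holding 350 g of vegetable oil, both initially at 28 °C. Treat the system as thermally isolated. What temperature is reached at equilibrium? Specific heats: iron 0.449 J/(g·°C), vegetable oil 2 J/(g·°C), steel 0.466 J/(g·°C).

T_f ≈ 79.3 °C

Conservation of energy gives ΣQ = 0:
620·0.449·(T − 244) + 350·2·(T − 28) + 416·0.466·(T − 28) = 0
278.38(T − 244) + 700(T − 28) + 193.86(T − 28) = 0
(278.38 + 700 + 193.86) T = 278.38·244 + 700·28 + 193.86·28
T = 92953 / 1172.2 = 79.3 °C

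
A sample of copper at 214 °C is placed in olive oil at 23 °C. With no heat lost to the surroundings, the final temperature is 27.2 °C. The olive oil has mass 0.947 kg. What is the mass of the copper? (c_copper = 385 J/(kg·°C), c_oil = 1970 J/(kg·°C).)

Heat gained plus heat lost sum to zero:
m·385·(27.2 − 214) + 0.947·1970·(27.2 − 23) = 0
-71918 m = -7835.5
m = -7835.5/-71918 ≈ 0.109 kg

m ≈ 0.109 kg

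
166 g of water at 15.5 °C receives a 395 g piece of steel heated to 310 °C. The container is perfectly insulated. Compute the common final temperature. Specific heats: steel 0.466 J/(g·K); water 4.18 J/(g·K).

T_f is the heat-capacity-weighted average of the initial temperatures:
T_f = (184.07×310 + 693.88×15.5) / (184.07 + 693.88)
    = 67817 / 877.95 ≈ 77.24 °C

T_f ≈ 77.2 °C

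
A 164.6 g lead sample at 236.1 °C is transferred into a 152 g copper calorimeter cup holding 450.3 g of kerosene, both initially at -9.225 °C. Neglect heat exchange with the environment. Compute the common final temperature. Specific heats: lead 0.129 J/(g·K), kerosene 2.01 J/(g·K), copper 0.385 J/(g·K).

T_f ≈ -3.9 °C

With ΣQ=0 the equilibrium temperature is the m·c-weighted mean:
T_f = (21.23·236.1 + 905.1·(-9.225) + 58.52·(-9.225)) / (21.23 + 905.1 + 58.52)
    = -3876.2 / 984.86 ≈ -3.94 °C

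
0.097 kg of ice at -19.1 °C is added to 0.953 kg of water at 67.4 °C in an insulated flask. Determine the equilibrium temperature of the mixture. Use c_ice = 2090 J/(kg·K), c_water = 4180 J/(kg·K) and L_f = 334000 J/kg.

Let T be the final temperature. ΣQ_i = 0:
ice -19.1→0 °C: 0.097·2090·19.1 = 3872.1
  fusion: m_ice L_f = 0.097·334000 = 32398
  meltwater 0→T: 0.097·4180·T = 405.46 T
  water cools: 0.953·4180·(T − 67.4) = 3983.5(T − 67.4)
4389 T = 268491 − 36270 = 232220
T ≈ 52.91 °C (positive, so assuming full melt was valid).

T_f ≈ 52.9 °C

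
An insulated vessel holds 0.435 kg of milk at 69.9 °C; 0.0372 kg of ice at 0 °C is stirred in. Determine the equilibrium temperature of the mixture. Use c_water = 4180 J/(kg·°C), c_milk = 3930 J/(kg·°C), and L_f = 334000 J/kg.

Energy conservation, ΣQ = 0:
latent heat to melt: 0.0372×334000 = 12425; warm the meltwater: 155.5 T; milk cools: 0.435×3930×(T − 69.9) = 1709.5(T − 69.9)
1865 T = 119498 − 12425 = 107073
T ≈ 57.41 °C — above 0 °C, consistent with complete melting.

T_f ≈ 57.4 °C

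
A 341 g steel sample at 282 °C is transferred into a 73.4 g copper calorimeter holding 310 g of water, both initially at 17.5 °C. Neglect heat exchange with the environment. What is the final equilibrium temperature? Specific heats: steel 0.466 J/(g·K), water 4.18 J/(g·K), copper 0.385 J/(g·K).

T_f ≈ 45.8 °C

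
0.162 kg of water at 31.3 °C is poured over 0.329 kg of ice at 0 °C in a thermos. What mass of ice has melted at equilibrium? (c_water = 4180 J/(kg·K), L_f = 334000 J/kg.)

Heat available from the water dropping to 0 °C: 0.162×4180×31.3 = 21195 J.
Fully melting the ice requires m_ice L_f = 0.329×334000 = 109886 J.
That's not enough to melt it all — equilibrium is at 0 °C with ice remaining.
m_melted×334000 = 21195  ⇒  m_melted ≈ 0.06346 kg.

m_melted ≈ 0.0635 kg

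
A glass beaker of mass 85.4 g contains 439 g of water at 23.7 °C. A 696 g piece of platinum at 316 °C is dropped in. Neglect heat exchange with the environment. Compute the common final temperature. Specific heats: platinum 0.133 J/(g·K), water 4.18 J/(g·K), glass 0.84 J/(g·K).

T_f ≈ 37.2 °C

Heat gained plus heat lost sum to zero:
696·0.133·(T − 316) + 439·4.18·(T − 23.7) + 85.4·0.84·(T − 23.7) = 0
(92.57 + 1835 + 71.74) T = 92.57·316 + 1835·23.7 + 71.74·23.7
T = 74442 / 1999.3 = 37.2 °C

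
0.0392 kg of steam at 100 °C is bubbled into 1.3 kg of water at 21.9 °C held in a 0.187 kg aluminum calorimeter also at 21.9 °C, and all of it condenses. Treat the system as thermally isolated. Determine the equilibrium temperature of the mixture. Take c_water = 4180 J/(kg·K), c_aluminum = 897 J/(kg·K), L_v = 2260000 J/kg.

T_f ≈ 39.5 °C

Setting the total heat transfer to zero:
steam→water at 100 °C releases m L_v = 0.0392·2260000 = 88592
  condensate cools 100→T: 0.0392·4180·(T − 100) = 163.86(T − 100)
  water warms: 1.3·4180·(T − 21.9) = 5434(T − 21.9)
  aluminum cup: 0.187·897·(T − 21.9) = 167.74(T − 21.9)
5765.6 T = 88592 + 16386 + 122678 = 227656
T ≈ 39.49 °C, under the boiling point, so the assumption holds.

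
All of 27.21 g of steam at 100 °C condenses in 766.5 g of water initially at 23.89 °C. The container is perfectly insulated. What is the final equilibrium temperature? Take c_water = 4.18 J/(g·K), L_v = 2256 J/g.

Energy balance with sensible and latent terms:
condense steam: −27.21×2256 = −61386
  condensed water 100 °C→T: 113.74(T − 100)
  water warms: 766.5×4.18×(T − 23.89) = 3204(T − 23.89)
3317.7 T = 61386 + 11374 + 76543 = 149302
T ≈ 45.00 °C — below 100 °C, confirming all the steam condensed.

T_f ≈ 45.0 °C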